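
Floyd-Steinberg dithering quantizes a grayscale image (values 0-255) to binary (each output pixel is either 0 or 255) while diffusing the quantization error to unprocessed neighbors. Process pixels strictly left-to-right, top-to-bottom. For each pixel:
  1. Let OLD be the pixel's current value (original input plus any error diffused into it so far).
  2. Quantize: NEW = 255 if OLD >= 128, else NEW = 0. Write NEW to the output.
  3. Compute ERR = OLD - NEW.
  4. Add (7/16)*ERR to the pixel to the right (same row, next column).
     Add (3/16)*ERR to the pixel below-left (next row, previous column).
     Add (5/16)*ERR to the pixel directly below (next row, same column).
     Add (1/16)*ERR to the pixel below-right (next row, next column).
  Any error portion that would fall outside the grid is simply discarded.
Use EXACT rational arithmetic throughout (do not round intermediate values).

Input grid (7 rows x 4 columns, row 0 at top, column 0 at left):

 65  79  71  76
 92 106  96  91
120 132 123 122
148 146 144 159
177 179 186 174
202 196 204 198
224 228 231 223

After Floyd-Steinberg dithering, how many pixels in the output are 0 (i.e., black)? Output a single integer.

Answer: 11

Derivation:
(0,0): OLD=65 → NEW=0, ERR=65
(0,1): OLD=1719/16 → NEW=0, ERR=1719/16
(0,2): OLD=30209/256 → NEW=0, ERR=30209/256
(0,3): OLD=522759/4096 → NEW=0, ERR=522759/4096
(1,0): OLD=33909/256 → NEW=255, ERR=-31371/256
(1,1): OLD=229683/2048 → NEW=0, ERR=229683/2048
(1,2): OLD=13932079/65536 → NEW=255, ERR=-2779601/65536
(1,3): OLD=125517433/1048576 → NEW=0, ERR=125517433/1048576
(2,0): OLD=3366369/32768 → NEW=0, ERR=3366369/32768
(2,1): OLD=205920699/1048576 → NEW=255, ERR=-61466181/1048576
(2,2): OLD=238139527/2097152 → NEW=0, ERR=238139527/2097152
(2,3): OLD=6926844491/33554432 → NEW=255, ERR=-1629535669/33554432
(3,0): OLD=2837248465/16777216 → NEW=255, ERR=-1440941615/16777216
(3,1): OLD=31626620367/268435456 → NEW=0, ERR=31626620367/268435456
(3,2): OLD=937426732081/4294967296 → NEW=255, ERR=-157789928399/4294967296
(3,3): OLD=9266674225367/68719476736 → NEW=255, ERR=-8256792342313/68719476736
(4,0): OLD=739813743293/4294967296 → NEW=255, ERR=-355402917187/4294967296
(4,1): OLD=5750422353079/34359738368 → NEW=255, ERR=-3011310930761/34359738368
(4,2): OLD=133053653250775/1099511627776 → NEW=0, ERR=133053653250775/1099511627776
(4,3): OLD=3291478335428625/17592186044416 → NEW=255, ERR=-1194529105897455/17592186044416
(5,0): OLD=87800624925613/549755813888 → NEW=255, ERR=-52387107615827/549755813888
(5,1): OLD=2541017022114651/17592186044416 → NEW=255, ERR=-1944990419211429/17592186044416
(5,2): OLD=1541402376884807/8796093022208 → NEW=255, ERR=-701601343778233/8796093022208
(5,3): OLD=42065839498339751/281474976710656 → NEW=255, ERR=-29710279562877529/281474976710656
(6,0): OLD=48833486307020337/281474976710656 → NEW=255, ERR=-22942632754196943/281474976710656
(6,1): OLD=616447124122166375/4503599627370496 → NEW=255, ERR=-531970780857310105/4503599627370496
(6,2): OLD=9201398350351658785/72057594037927936 → NEW=0, ERR=9201398350351658785/72057594037927936
(6,3): OLD=277734607931073965287/1152921504606846976 → NEW=255, ERR=-16260375743672013593/1152921504606846976
Output grid:
  Row 0: ....  (4 black, running=4)
  Row 1: #.#.  (2 black, running=6)
  Row 2: .#.#  (2 black, running=8)
  Row 3: #.##  (1 black, running=9)
  Row 4: ##.#  (1 black, running=10)
  Row 5: ####  (0 black, running=10)
  Row 6: ##.#  (1 black, running=11)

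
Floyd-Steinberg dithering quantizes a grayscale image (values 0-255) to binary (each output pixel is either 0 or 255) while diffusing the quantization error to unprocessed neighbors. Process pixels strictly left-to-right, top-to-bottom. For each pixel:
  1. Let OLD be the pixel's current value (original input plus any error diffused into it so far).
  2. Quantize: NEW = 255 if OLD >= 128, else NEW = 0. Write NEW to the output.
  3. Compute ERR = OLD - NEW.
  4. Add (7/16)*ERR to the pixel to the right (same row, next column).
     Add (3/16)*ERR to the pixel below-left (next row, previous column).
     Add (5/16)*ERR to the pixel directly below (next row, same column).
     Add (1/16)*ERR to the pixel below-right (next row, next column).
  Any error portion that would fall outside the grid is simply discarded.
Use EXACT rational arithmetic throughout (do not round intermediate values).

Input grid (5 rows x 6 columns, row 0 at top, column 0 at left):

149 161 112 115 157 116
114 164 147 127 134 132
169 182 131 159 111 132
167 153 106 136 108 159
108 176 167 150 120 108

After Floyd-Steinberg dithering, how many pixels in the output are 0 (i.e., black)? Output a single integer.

Answer: 14

Derivation:
(0,0): OLD=149 → NEW=255, ERR=-106
(0,1): OLD=917/8 → NEW=0, ERR=917/8
(0,2): OLD=20755/128 → NEW=255, ERR=-11885/128
(0,3): OLD=152325/2048 → NEW=0, ERR=152325/2048
(0,4): OLD=6210851/32768 → NEW=255, ERR=-2144989/32768
(0,5): OLD=45802485/524288 → NEW=0, ERR=45802485/524288
(1,0): OLD=13103/128 → NEW=0, ERR=13103/128
(1,1): OLD=225865/1024 → NEW=255, ERR=-35255/1024
(1,2): OLD=4064253/32768 → NEW=0, ERR=4064253/32768
(1,3): OLD=24435705/131072 → NEW=255, ERR=-8987655/131072
(1,4): OLD=877222667/8388608 → NEW=0, ERR=877222667/8388608
(1,5): OLD=26972380381/134217728 → NEW=255, ERR=-7253140259/134217728
(2,0): OLD=3187251/16384 → NEW=255, ERR=-990669/16384
(2,1): OLD=91457377/524288 → NEW=255, ERR=-42236063/524288
(2,2): OLD=1002493027/8388608 → NEW=0, ERR=1002493027/8388608
(2,3): OLD=14577068555/67108864 → NEW=255, ERR=-2535691765/67108864
(2,4): OLD=242086034081/2147483648 → NEW=0, ERR=242086034081/2147483648
(2,5): OLD=5874405485175/34359738368 → NEW=255, ERR=-2887327798665/34359738368
(3,0): OLD=1115682307/8388608 → NEW=255, ERR=-1023412733/8388608
(3,1): OLD=6246397383/67108864 → NEW=0, ERR=6246397383/67108864
(3,2): OLD=92313922373/536870912 → NEW=255, ERR=-44588160187/536870912
(3,3): OLD=4001641567567/34359738368 → NEW=0, ERR=4001641567567/34359738368
(3,4): OLD=48395872009839/274877906944 → NEW=255, ERR=-21697994260881/274877906944
(3,5): OLD=462897335855137/4398046511104 → NEW=0, ERR=462897335855137/4398046511104
(4,0): OLD=93766799821/1073741824 → NEW=0, ERR=93766799821/1073741824
(4,1): OLD=3781210574825/17179869184 → NEW=255, ERR=-599656067095/17179869184
(4,2): OLD=84348904882923/549755813888 → NEW=255, ERR=-55838827658517/549755813888
(4,3): OLD=1072827243530167/8796093022208 → NEW=0, ERR=1072827243530167/8796093022208
(4,4): OLD=24728414482037543/140737488355328 → NEW=255, ERR=-11159645048571097/140737488355328
(4,5): OLD=228031065213259953/2251799813685248 → NEW=0, ERR=228031065213259953/2251799813685248
Output grid:
  Row 0: #.#.#.  (3 black, running=3)
  Row 1: .#.#.#  (3 black, running=6)
  Row 2: ##.#.#  (2 black, running=8)
  Row 3: #.#.#.  (3 black, running=11)
  Row 4: .##.#.  (3 black, running=14)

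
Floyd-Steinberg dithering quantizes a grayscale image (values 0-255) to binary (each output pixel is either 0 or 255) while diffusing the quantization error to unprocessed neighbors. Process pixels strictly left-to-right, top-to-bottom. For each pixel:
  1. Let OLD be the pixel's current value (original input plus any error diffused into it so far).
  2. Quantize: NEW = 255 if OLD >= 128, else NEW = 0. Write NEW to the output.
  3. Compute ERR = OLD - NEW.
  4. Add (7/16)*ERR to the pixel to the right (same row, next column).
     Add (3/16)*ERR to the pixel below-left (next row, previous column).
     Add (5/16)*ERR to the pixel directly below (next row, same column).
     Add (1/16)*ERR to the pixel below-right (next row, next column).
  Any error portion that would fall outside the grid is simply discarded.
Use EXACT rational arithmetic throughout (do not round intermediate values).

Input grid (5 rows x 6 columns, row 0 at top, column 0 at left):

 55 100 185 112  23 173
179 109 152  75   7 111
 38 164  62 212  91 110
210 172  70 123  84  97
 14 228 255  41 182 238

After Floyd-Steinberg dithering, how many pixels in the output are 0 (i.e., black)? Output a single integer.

(0,0): OLD=55 → NEW=0, ERR=55
(0,1): OLD=1985/16 → NEW=0, ERR=1985/16
(0,2): OLD=61255/256 → NEW=255, ERR=-4025/256
(0,3): OLD=430577/4096 → NEW=0, ERR=430577/4096
(0,4): OLD=4521367/65536 → NEW=0, ERR=4521367/65536
(0,5): OLD=213053217/1048576 → NEW=255, ERR=-54333663/1048576
(1,0): OLD=56179/256 → NEW=255, ERR=-9101/256
(1,1): OLD=271781/2048 → NEW=255, ERR=-250459/2048
(1,2): OLD=7932937/65536 → NEW=0, ERR=7932937/65536
(1,3): OLD=45288405/262144 → NEW=255, ERR=-21558315/262144
(1,4): OLD=-177256225/16777216 → NEW=0, ERR=-177256225/16777216
(1,5): OLD=25366318953/268435456 → NEW=0, ERR=25366318953/268435456
(2,0): OLD=129767/32768 → NEW=0, ERR=129767/32768
(2,1): OLD=155178717/1048576 → NEW=255, ERR=-112208163/1048576
(2,2): OLD=502430423/16777216 → NEW=0, ERR=502430423/16777216
(2,3): OLD=27512866015/134217728 → NEW=255, ERR=-6712654625/134217728
(2,4): OLD=336707603485/4294967296 → NEW=0, ERR=336707603485/4294967296
(2,5): OLD=11900023587995/68719476736 → NEW=255, ERR=-5623442979685/68719476736
(3,0): OLD=3207353591/16777216 → NEW=255, ERR=-1070836489/16777216
(3,1): OLD=15636060971/134217728 → NEW=0, ERR=15636060971/134217728
(3,2): OLD=122686445169/1073741824 → NEW=0, ERR=122686445169/1073741824
(3,3): OLD=11952436362003/68719476736 → NEW=255, ERR=-5571030205677/68719476736
(3,4): OLD=29995582732595/549755813888 → NEW=0, ERR=29995582732595/549755813888
(3,5): OLD=881350956341021/8796093022208 → NEW=0, ERR=881350956341021/8796093022208
(4,0): OLD=34139494425/2147483648 → NEW=0, ERR=34139494425/2147483648
(4,1): OLD=9922933286981/34359738368 → NEW=255, ERR=1161200003141/34359738368
(4,2): OLD=327184500181055/1099511627776 → NEW=255, ERR=46809035098175/1099511627776
(4,3): OLD=908864873302747/17592186044416 → NEW=0, ERR=908864873302747/17592186044416
(4,4): OLD=66251715117066635/281474976710656 → NEW=255, ERR=-5524403944150645/281474976710656
(4,5): OLD=1189559775078775533/4503599627370496 → NEW=255, ERR=41141870099299053/4503599627370496
Output grid:
  Row 0: ..#..#  (4 black, running=4)
  Row 1: ##.#..  (3 black, running=7)
  Row 2: .#.#.#  (3 black, running=10)
  Row 3: #..#..  (4 black, running=14)
  Row 4: .##.##  (2 black, running=16)

Answer: 16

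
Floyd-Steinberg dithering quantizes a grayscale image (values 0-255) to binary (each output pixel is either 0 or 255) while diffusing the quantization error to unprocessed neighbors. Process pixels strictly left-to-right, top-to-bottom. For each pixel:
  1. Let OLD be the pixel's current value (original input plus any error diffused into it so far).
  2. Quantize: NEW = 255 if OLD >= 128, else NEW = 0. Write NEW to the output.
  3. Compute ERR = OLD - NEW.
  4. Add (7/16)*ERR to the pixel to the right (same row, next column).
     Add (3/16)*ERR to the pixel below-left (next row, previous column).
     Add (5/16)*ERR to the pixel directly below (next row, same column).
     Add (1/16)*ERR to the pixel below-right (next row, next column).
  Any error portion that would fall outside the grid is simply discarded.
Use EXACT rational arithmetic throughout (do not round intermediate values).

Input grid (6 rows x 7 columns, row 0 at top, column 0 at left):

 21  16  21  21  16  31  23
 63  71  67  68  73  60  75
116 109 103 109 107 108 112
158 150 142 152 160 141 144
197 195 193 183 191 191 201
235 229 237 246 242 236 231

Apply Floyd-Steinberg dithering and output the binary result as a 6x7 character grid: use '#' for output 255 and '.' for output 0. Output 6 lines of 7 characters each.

Answer: .......
..#..#.
#..#..#
##.###.
#.##.##
#######

Derivation:
(0,0): OLD=21 → NEW=0, ERR=21
(0,1): OLD=403/16 → NEW=0, ERR=403/16
(0,2): OLD=8197/256 → NEW=0, ERR=8197/256
(0,3): OLD=143395/4096 → NEW=0, ERR=143395/4096
(0,4): OLD=2052341/65536 → NEW=0, ERR=2052341/65536
(0,5): OLD=46872243/1048576 → NEW=0, ERR=46872243/1048576
(0,6): OLD=713981669/16777216 → NEW=0, ERR=713981669/16777216
(1,0): OLD=19017/256 → NEW=0, ERR=19017/256
(1,1): OLD=243071/2048 → NEW=0, ERR=243071/2048
(1,2): OLD=8983019/65536 → NEW=255, ERR=-7728661/65536
(1,3): OLD=9232399/262144 → NEW=0, ERR=9232399/262144
(1,4): OLD=1824757069/16777216 → NEW=0, ERR=1824757069/16777216
(1,5): OLD=17648275293/134217728 → NEW=255, ERR=-16577245347/134217728
(1,6): OLD=79579470035/2147483648 → NEW=0, ERR=79579470035/2147483648
(2,0): OLD=5290981/32768 → NEW=255, ERR=-3064859/32768
(2,1): OLD=91960487/1048576 → NEW=0, ERR=91960487/1048576
(2,2): OLD=1988724917/16777216 → NEW=0, ERR=1988724917/16777216
(2,3): OLD=24815320397/134217728 → NEW=255, ERR=-9410200243/134217728
(2,4): OLD=95947441821/1073741824 → NEW=0, ERR=95947441821/1073741824
(2,5): OLD=4200243616415/34359738368 → NEW=0, ERR=4200243616415/34359738368
(2,6): OLD=93096939264329/549755813888 → NEW=255, ERR=-47090793277111/549755813888
(3,0): OLD=2436304149/16777216 → NEW=255, ERR=-1841885931/16777216
(3,1): OLD=19562961393/134217728 → NEW=255, ERR=-14662559247/134217728
(3,2): OLD=132697050787/1073741824 → NEW=0, ERR=132697050787/1073741824
(3,3): OLD=894733045477/4294967296 → NEW=255, ERR=-200483615003/4294967296
(3,4): OLD=102277158060309/549755813888 → NEW=255, ERR=-37910574481131/549755813888
(3,5): OLD=609373647228815/4398046511104 → NEW=255, ERR=-512128213102705/4398046511104
(3,6): OLD=5202201121681361/70368744177664 → NEW=0, ERR=5202201121681361/70368744177664
(4,0): OLD=305391163675/2147483648 → NEW=255, ERR=-242217166565/2147483648
(4,1): OLD=4392044981599/34359738368 → NEW=0, ERR=4392044981599/34359738368
(4,2): OLD=149513493150193/549755813888 → NEW=255, ERR=9325760608753/549755813888
(4,3): OLD=750432500141483/4398046511104 → NEW=255, ERR=-371069360190037/4398046511104
(4,4): OLD=3792420888143569/35184372088832 → NEW=0, ERR=3792420888143569/35184372088832
(4,5): OLD=237924567424194065/1125899906842624 → NEW=255, ERR=-49179908820675055/1125899906842624
(4,6): OLD=3561706005841369799/18014398509481984 → NEW=255, ERR=-1031965614076536121/18014398509481984
(5,0): OLD=122991377883277/549755813888 → NEW=255, ERR=-17196354658163/549755813888
(5,1): OLD=1105632052596015/4398046511104 → NEW=255, ERR=-15869807735505/4398046511104
(5,2): OLD=8194153908691257/35184372088832 → NEW=255, ERR=-777860973960903/35184372088832
(5,3): OLD=65085999329852925/281474976710656 → NEW=255, ERR=-6690119731364355/281474976710656
(5,4): OLD=4536414946248734591/18014398509481984 → NEW=255, ERR=-57256673669171329/18014398509481984
(5,5): OLD=31266501001482833423/144115188075855872 → NEW=255, ERR=-5482871957860413937/144115188075855872
(5,6): OLD=446695978531232553473/2305843009213693952 → NEW=255, ERR=-141293988818259404287/2305843009213693952
Row 0: .......
Row 1: ..#..#.
Row 2: #..#..#
Row 3: ##.###.
Row 4: #.##.##
Row 5: #######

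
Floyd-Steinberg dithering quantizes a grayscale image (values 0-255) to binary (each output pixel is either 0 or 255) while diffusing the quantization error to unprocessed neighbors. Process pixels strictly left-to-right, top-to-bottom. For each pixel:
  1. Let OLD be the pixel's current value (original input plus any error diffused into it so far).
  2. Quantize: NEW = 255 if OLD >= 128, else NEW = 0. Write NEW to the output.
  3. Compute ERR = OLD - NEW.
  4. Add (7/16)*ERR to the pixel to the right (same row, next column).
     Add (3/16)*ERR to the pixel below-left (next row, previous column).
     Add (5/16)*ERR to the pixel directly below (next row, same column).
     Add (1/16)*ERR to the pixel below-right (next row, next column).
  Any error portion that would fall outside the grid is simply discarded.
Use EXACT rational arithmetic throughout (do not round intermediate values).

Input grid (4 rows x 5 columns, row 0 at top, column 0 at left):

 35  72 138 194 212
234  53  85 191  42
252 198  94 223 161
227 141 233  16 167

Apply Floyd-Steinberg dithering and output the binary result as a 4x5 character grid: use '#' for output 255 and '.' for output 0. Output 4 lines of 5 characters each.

Answer: ..###
#..#.
##.##
###..

Derivation:
(0,0): OLD=35 → NEW=0, ERR=35
(0,1): OLD=1397/16 → NEW=0, ERR=1397/16
(0,2): OLD=45107/256 → NEW=255, ERR=-20173/256
(0,3): OLD=653413/4096 → NEW=255, ERR=-391067/4096
(0,4): OLD=11156163/65536 → NEW=255, ERR=-5555517/65536
(1,0): OLD=66895/256 → NEW=255, ERR=1615/256
(1,1): OLD=144297/2048 → NEW=0, ERR=144297/2048
(1,2): OLD=5161309/65536 → NEW=0, ERR=5161309/65536
(1,3): OLD=45822745/262144 → NEW=255, ERR=-21023975/262144
(1,4): OLD=-107145685/4194304 → NEW=0, ERR=-107145685/4194304
(2,0): OLD=8755027/32768 → NEW=255, ERR=399187/32768
(2,1): OLD=252191553/1048576 → NEW=255, ERR=-15195327/1048576
(2,2): OLD=1705188099/16777216 → NEW=0, ERR=1705188099/16777216
(2,3): OLD=65105298265/268435456 → NEW=255, ERR=-3345743015/268435456
(2,4): OLD=612254363951/4294967296 → NEW=255, ERR=-482962296529/4294967296
(3,0): OLD=3826711971/16777216 → NEW=255, ERR=-451478109/16777216
(3,1): OLD=19396687207/134217728 → NEW=255, ERR=-14828833433/134217728
(3,2): OLD=915611527069/4294967296 → NEW=255, ERR=-179605133411/4294967296
(3,3): OLD=-179717810443/8589934592 → NEW=0, ERR=-179717810443/8589934592
(3,4): OLD=16757593814953/137438953472 → NEW=0, ERR=16757593814953/137438953472
Row 0: ..###
Row 1: #..#.
Row 2: ##.##
Row 3: ###..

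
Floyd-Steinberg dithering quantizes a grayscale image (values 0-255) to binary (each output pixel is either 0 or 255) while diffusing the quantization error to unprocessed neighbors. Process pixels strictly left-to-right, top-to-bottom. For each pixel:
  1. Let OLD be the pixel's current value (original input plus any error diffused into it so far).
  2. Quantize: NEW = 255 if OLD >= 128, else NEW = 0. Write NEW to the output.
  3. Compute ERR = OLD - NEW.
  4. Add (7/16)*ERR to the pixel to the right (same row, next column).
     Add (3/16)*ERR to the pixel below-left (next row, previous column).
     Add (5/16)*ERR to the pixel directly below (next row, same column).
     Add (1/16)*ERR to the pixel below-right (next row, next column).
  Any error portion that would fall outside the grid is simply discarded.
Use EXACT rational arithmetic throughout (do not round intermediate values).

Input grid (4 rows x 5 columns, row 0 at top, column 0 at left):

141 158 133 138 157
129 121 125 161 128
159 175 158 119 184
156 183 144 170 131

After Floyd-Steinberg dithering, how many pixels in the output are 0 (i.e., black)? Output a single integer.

(0,0): OLD=141 → NEW=255, ERR=-114
(0,1): OLD=865/8 → NEW=0, ERR=865/8
(0,2): OLD=23079/128 → NEW=255, ERR=-9561/128
(0,3): OLD=215697/2048 → NEW=0, ERR=215697/2048
(0,4): OLD=6654455/32768 → NEW=255, ERR=-1701385/32768
(1,0): OLD=14547/128 → NEW=0, ERR=14547/128
(1,1): OLD=187781/1024 → NEW=255, ERR=-73339/1024
(1,2): OLD=3172905/32768 → NEW=0, ERR=3172905/32768
(1,3): OLD=29081173/131072 → NEW=255, ERR=-4342187/131072
(1,4): OLD=217817055/2097152 → NEW=0, ERR=217817055/2097152
(2,0): OLD=2966919/16384 → NEW=255, ERR=-1211001/16384
(2,1): OLD=76304893/524288 → NEW=255, ERR=-57388547/524288
(2,2): OLD=1087856823/8388608 → NEW=255, ERR=-1051238217/8388608
(2,3): OLD=10649810613/134217728 → NEW=0, ERR=10649810613/134217728
(2,4): OLD=534940723635/2147483648 → NEW=255, ERR=-12667606605/2147483648
(3,0): OLD=942697047/8388608 → NEW=0, ERR=942697047/8388608
(3,1): OLD=11397946315/67108864 → NEW=255, ERR=-5714814005/67108864
(3,2): OLD=162389155689/2147483648 → NEW=0, ERR=162389155689/2147483648
(3,3): OLD=940343082257/4294967296 → NEW=255, ERR=-154873578223/4294967296
(3,4): OLD=8132254278421/68719476736 → NEW=0, ERR=8132254278421/68719476736
Output grid:
  Row 0: #.#.#  (2 black, running=2)
  Row 1: .#.#.  (3 black, running=5)
  Row 2: ###.#  (1 black, running=6)
  Row 3: .#.#.  (3 black, running=9)

Answer: 9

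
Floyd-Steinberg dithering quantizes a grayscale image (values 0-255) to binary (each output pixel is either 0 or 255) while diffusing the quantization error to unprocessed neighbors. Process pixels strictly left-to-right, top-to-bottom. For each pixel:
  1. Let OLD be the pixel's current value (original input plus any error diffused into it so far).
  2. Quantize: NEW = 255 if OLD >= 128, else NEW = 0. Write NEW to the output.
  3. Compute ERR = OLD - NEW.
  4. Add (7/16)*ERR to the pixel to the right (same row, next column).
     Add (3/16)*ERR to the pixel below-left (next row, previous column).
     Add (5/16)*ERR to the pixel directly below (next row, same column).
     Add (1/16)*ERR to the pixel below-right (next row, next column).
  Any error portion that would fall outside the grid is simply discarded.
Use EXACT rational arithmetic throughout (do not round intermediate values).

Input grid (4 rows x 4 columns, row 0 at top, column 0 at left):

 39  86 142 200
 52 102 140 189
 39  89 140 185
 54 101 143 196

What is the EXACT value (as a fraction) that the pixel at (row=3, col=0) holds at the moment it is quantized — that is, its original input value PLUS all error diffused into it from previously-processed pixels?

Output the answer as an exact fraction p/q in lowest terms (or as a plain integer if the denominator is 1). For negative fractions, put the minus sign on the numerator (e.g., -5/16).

(0,0): OLD=39 → NEW=0, ERR=39
(0,1): OLD=1649/16 → NEW=0, ERR=1649/16
(0,2): OLD=47895/256 → NEW=255, ERR=-17385/256
(0,3): OLD=697505/4096 → NEW=255, ERR=-346975/4096
(1,0): OLD=21379/256 → NEW=0, ERR=21379/256
(1,1): OLD=328597/2048 → NEW=255, ERR=-193643/2048
(1,2): OLD=4454457/65536 → NEW=0, ERR=4454457/65536
(1,3): OLD=197153503/1048576 → NEW=255, ERR=-70233377/1048576
(2,0): OLD=1552183/32768 → NEW=0, ERR=1552183/32768
(2,1): OLD=102907341/1048576 → NEW=0, ERR=102907341/1048576
(2,2): OLD=389459105/2097152 → NEW=255, ERR=-145314655/2097152
(2,3): OLD=4630576189/33554432 → NEW=255, ERR=-3925803971/33554432
(3,0): OLD=1463040967/16777216 → NEW=0, ERR=1463040967/16777216
Target (3,0): original=54, with diffused error = 1463040967/16777216

Answer: 1463040967/16777216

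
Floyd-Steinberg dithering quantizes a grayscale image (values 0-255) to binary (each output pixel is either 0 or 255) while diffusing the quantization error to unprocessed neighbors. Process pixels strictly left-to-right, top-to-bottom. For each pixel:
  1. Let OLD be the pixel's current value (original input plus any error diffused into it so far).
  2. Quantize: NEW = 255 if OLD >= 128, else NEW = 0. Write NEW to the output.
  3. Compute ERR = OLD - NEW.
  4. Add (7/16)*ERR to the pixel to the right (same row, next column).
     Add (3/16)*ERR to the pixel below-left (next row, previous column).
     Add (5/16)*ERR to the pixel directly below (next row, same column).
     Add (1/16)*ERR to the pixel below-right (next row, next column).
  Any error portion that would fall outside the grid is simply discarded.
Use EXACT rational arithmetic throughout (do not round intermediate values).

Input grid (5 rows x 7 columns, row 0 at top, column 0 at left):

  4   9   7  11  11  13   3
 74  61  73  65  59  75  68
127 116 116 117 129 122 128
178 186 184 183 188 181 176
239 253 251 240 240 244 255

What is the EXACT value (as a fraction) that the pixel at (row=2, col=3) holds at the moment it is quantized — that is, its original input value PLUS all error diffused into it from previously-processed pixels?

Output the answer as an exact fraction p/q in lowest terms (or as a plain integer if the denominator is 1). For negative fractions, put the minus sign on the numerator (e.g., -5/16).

Answer: 4219458165/33554432

Derivation:
(0,0): OLD=4 → NEW=0, ERR=4
(0,1): OLD=43/4 → NEW=0, ERR=43/4
(0,2): OLD=749/64 → NEW=0, ERR=749/64
(0,3): OLD=16507/1024 → NEW=0, ERR=16507/1024
(0,4): OLD=295773/16384 → NEW=0, ERR=295773/16384
(0,5): OLD=5478283/262144 → NEW=0, ERR=5478283/262144
(0,6): OLD=50930893/4194304 → NEW=0, ERR=50930893/4194304
(1,0): OLD=4945/64 → NEW=0, ERR=4945/64
(1,1): OLD=51511/512 → NEW=0, ERR=51511/512
(1,2): OLD=2037635/16384 → NEW=0, ERR=2037635/16384
(1,3): OLD=8425607/65536 → NEW=255, ERR=-8286073/65536
(1,4): OLD=59776373/4194304 → NEW=0, ERR=59776373/4194304
(1,5): OLD=3059186309/33554432 → NEW=0, ERR=3059186309/33554432
(1,6): OLD=60659982123/536870912 → NEW=0, ERR=60659982123/536870912
(2,0): OLD=1392717/8192 → NEW=255, ERR=-696243/8192
(2,1): OLD=36281887/262144 → NEW=255, ERR=-30564833/262144
(2,2): OLD=362536989/4194304 → NEW=0, ERR=362536989/4194304
(2,3): OLD=4219458165/33554432 → NEW=0, ERR=4219458165/33554432
Target (2,3): original=117, with diffused error = 4219458165/33554432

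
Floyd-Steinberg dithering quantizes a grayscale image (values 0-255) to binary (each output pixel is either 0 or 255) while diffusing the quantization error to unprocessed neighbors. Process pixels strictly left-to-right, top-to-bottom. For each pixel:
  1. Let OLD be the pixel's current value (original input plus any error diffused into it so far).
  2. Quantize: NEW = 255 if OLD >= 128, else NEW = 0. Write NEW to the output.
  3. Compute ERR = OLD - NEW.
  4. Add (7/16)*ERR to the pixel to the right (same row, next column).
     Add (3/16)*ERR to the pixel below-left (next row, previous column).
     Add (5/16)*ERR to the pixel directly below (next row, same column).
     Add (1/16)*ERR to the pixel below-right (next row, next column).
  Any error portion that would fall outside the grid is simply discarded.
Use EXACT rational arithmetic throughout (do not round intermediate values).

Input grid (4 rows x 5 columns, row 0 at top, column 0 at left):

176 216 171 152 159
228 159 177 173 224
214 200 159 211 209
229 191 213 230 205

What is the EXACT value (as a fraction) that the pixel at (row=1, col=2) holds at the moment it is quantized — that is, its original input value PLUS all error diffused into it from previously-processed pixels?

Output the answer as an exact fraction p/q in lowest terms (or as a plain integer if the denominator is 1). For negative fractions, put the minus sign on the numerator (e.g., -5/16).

(0,0): OLD=176 → NEW=255, ERR=-79
(0,1): OLD=2903/16 → NEW=255, ERR=-1177/16
(0,2): OLD=35537/256 → NEW=255, ERR=-29743/256
(0,3): OLD=414391/4096 → NEW=0, ERR=414391/4096
(0,4): OLD=13320961/65536 → NEW=255, ERR=-3390719/65536
(1,0): OLD=48517/256 → NEW=255, ERR=-16763/256
(1,1): OLD=165155/2048 → NEW=0, ERR=165155/2048
(1,2): OLD=12474463/65536 → NEW=255, ERR=-4237217/65536
Target (1,2): original=177, with diffused error = 12474463/65536

Answer: 12474463/65536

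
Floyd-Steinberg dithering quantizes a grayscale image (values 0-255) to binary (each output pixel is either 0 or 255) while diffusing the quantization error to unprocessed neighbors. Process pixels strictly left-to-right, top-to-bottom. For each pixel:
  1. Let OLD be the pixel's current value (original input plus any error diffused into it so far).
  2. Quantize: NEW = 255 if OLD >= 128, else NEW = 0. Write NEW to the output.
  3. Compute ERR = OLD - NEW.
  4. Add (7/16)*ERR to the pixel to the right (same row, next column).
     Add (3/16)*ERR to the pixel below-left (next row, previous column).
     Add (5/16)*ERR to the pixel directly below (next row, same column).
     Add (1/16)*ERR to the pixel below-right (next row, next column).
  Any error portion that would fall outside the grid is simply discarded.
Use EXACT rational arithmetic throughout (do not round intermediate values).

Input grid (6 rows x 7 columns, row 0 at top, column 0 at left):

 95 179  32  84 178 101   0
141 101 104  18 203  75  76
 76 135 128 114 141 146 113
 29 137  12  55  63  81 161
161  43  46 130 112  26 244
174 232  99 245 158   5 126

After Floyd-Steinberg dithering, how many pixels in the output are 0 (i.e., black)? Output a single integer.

Answer: 23

Derivation:
(0,0): OLD=95 → NEW=0, ERR=95
(0,1): OLD=3529/16 → NEW=255, ERR=-551/16
(0,2): OLD=4335/256 → NEW=0, ERR=4335/256
(0,3): OLD=374409/4096 → NEW=0, ERR=374409/4096
(0,4): OLD=14286271/65536 → NEW=255, ERR=-2425409/65536
(0,5): OLD=88928313/1048576 → NEW=0, ERR=88928313/1048576
(0,6): OLD=622498191/16777216 → NEW=0, ERR=622498191/16777216
(1,0): OLD=42043/256 → NEW=255, ERR=-23237/256
(1,1): OLD=122141/2048 → NEW=0, ERR=122141/2048
(1,2): OLD=9854689/65536 → NEW=255, ERR=-6856991/65536
(1,3): OLD=-1334579/262144 → NEW=0, ERR=-1334579/262144
(1,4): OLD=3537007559/16777216 → NEW=255, ERR=-741182521/16777216
(1,5): OLD=11652618231/134217728 → NEW=0, ERR=11652618231/134217728
(1,6): OLD=281059836569/2147483648 → NEW=255, ERR=-266548493671/2147483648
(2,0): OLD=1927311/32768 → NEW=0, ERR=1927311/32768
(2,1): OLD=161563029/1048576 → NEW=255, ERR=-105823851/1048576
(2,2): OLD=904678655/16777216 → NEW=0, ERR=904678655/16777216
(2,3): OLD=16264195015/134217728 → NEW=0, ERR=16264195015/134217728
(2,4): OLD=210635904439/1073741824 → NEW=255, ERR=-63168260681/1073741824
(2,5): OLD=4169858766973/34359738368 → NEW=0, ERR=4169858766973/34359738368
(2,6): OLD=72970609111611/549755813888 → NEW=255, ERR=-67217123429829/549755813888
(3,0): OLD=477437471/16777216 → NEW=0, ERR=477437471/16777216
(3,1): OLD=17676315443/134217728 → NEW=255, ERR=-16549205197/134217728
(3,2): OLD=-9320177143/1073741824 → NEW=0, ERR=-9320177143/1073741824
(3,3): OLD=349653504399/4294967296 → NEW=0, ERR=349653504399/4294967296
(3,4): OLD=60781501037087/549755813888 → NEW=0, ERR=60781501037087/549755813888
(3,5): OLD=618774611829069/4398046511104 → NEW=255, ERR=-502727248502451/4398046511104
(3,6): OLD=5655334058066131/70368744177664 → NEW=0, ERR=5655334058066131/70368744177664
(4,0): OLD=315194750577/2147483648 → NEW=255, ERR=-232413579663/2147483648
(4,1): OLD=-1468171790147/34359738368 → NEW=0, ERR=-1468171790147/34359738368
(4,2): OLD=17675424140083/549755813888 → NEW=0, ERR=17675424140083/549755813888
(4,3): OLD=834285438548513/4398046511104 → NEW=255, ERR=-287216421783007/4398046511104
(4,4): OLD=3575953939949011/35184372088832 → NEW=0, ERR=3575953939949011/35184372088832
(4,5): OLD=63864607163943827/1125899906842624 → NEW=0, ERR=63864607163943827/1125899906842624
(4,6): OLD=5166294035489873909/18014398509481984 → NEW=255, ERR=572622415571967989/18014398509481984
(5,0): OLD=72659909873031/549755813888 → NEW=255, ERR=-67527822668409/549755813888
(5,1): OLD=722036737644077/4398046511104 → NEW=255, ERR=-399465122687443/4398046511104
(5,2): OLD=1913845762946059/35184372088832 → NEW=0, ERR=1913845762946059/35184372088832
(5,3): OLD=75845045511167959/281474976710656 → NEW=255, ERR=4068926449950679/281474976710656
(5,4): OLD=3650423953003995933/18014398509481984 → NEW=255, ERR=-943247666913909987/18014398509481984
(5,5): OLD=1748171224723246285/144115188075855872 → NEW=0, ERR=1748171224723246285/144115188075855872
(5,6): OLD=333852984073851691363/2305843009213693952 → NEW=255, ERR=-254136983275640266397/2305843009213693952
Output grid:
  Row 0: .#..#..  (5 black, running=5)
  Row 1: #.#.#.#  (3 black, running=8)
  Row 2: .#..#.#  (4 black, running=12)
  Row 3: .#...#.  (5 black, running=17)
  Row 4: #..#..#  (4 black, running=21)
  Row 5: ##.##.#  (2 black, running=23)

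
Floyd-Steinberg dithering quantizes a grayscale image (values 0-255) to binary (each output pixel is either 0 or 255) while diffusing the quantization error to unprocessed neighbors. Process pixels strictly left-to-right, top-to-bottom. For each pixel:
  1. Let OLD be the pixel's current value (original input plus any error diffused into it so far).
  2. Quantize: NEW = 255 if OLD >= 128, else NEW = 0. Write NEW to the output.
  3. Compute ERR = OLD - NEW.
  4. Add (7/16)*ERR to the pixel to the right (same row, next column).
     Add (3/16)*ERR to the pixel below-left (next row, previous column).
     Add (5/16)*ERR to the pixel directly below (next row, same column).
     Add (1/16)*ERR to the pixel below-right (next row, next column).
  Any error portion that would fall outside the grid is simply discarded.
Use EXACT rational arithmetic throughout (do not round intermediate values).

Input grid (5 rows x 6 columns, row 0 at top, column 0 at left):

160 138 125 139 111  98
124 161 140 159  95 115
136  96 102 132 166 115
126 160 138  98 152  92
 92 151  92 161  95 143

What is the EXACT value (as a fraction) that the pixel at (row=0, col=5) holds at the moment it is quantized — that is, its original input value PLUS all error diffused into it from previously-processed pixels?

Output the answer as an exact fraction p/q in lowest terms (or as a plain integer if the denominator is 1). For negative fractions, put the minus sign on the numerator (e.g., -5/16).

Answer: 56887719/1048576

Derivation:
(0,0): OLD=160 → NEW=255, ERR=-95
(0,1): OLD=1543/16 → NEW=0, ERR=1543/16
(0,2): OLD=42801/256 → NEW=255, ERR=-22479/256
(0,3): OLD=411991/4096 → NEW=0, ERR=411991/4096
(0,4): OLD=10158433/65536 → NEW=255, ERR=-6553247/65536
(0,5): OLD=56887719/1048576 → NEW=0, ERR=56887719/1048576
Target (0,5): original=98, with diffused error = 56887719/1048576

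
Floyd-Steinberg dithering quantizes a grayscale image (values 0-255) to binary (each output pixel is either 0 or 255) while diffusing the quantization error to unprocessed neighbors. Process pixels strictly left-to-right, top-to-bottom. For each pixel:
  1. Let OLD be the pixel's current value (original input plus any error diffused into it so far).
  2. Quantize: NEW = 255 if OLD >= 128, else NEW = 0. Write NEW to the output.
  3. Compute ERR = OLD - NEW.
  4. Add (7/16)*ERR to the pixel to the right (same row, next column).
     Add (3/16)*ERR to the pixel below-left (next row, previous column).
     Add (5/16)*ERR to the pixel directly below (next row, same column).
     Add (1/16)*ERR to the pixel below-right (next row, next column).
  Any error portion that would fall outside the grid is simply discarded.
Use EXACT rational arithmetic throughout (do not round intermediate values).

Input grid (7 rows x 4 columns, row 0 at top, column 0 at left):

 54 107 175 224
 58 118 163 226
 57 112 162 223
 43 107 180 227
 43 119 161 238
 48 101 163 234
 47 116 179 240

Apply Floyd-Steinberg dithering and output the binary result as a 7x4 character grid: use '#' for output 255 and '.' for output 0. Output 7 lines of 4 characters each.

(0,0): OLD=54 → NEW=0, ERR=54
(0,1): OLD=1045/8 → NEW=255, ERR=-995/8
(0,2): OLD=15435/128 → NEW=0, ERR=15435/128
(0,3): OLD=566797/2048 → NEW=255, ERR=44557/2048
(1,0): OLD=6599/128 → NEW=0, ERR=6599/128
(1,1): OLD=130737/1024 → NEW=0, ERR=130737/1024
(1,2): OLD=8285253/32768 → NEW=255, ERR=-70587/32768
(1,3): OLD=125510899/524288 → NEW=255, ERR=-8182541/524288
(2,0): OLD=1590059/16384 → NEW=0, ERR=1590059/16384
(2,1): OLD=103376585/524288 → NEW=255, ERR=-30316855/524288
(2,2): OLD=147934909/1048576 → NEW=255, ERR=-119451971/1048576
(2,3): OLD=2821071177/16777216 → NEW=255, ERR=-1457118903/16777216
(3,0): OLD=524169019/8388608 → NEW=0, ERR=524169019/8388608
(3,1): OLD=13552394533/134217728 → NEW=0, ERR=13552394533/134217728
(3,2): OLD=362232588379/2147483648 → NEW=255, ERR=-185375741861/2147483648
(3,3): OLD=5324836681981/34359738368 → NEW=255, ERR=-3436896601859/34359738368
(4,0): OLD=174932501983/2147483648 → NEW=0, ERR=174932501983/2147483648
(4,1): OLD=2987793992797/17179869184 → NEW=255, ERR=-1393072649123/17179869184
(4,2): OLD=47336332794237/549755813888 → NEW=0, ERR=47336332794237/549755813888
(4,3): OLD=2102416550780027/8796093022208 → NEW=255, ERR=-140587169883013/8796093022208
(5,0): OLD=16012221665263/274877906944 → NEW=0, ERR=16012221665263/274877906944
(5,1): OLD=1076476593587369/8796093022208 → NEW=0, ERR=1076476593587369/8796093022208
(5,2): OLD=1035232458580281/4398046511104 → NEW=255, ERR=-86269401751239/4398046511104
(5,3): OLD=31779246125922133/140737488355328 → NEW=255, ERR=-4108813404686507/140737488355328
(6,0): OLD=12406047199904603/140737488355328 → NEW=0, ERR=12406047199904603/140737488355328
(6,1): OLD=434085631198306221/2251799813685248 → NEW=255, ERR=-140123321291432019/2251799813685248
(6,2): OLD=5325796713404768427/36028797018963968 → NEW=255, ERR=-3861546526431043413/36028797018963968
(6,3): OLD=105353754770659454381/576460752303423488 → NEW=255, ERR=-41643737066713535059/576460752303423488
Row 0: .#.#
Row 1: ..##
Row 2: .###
Row 3: ..##
Row 4: .#.#
Row 5: ..##
Row 6: .###

Answer: .#.#
..##
.###
..##
.#.#
..##
.###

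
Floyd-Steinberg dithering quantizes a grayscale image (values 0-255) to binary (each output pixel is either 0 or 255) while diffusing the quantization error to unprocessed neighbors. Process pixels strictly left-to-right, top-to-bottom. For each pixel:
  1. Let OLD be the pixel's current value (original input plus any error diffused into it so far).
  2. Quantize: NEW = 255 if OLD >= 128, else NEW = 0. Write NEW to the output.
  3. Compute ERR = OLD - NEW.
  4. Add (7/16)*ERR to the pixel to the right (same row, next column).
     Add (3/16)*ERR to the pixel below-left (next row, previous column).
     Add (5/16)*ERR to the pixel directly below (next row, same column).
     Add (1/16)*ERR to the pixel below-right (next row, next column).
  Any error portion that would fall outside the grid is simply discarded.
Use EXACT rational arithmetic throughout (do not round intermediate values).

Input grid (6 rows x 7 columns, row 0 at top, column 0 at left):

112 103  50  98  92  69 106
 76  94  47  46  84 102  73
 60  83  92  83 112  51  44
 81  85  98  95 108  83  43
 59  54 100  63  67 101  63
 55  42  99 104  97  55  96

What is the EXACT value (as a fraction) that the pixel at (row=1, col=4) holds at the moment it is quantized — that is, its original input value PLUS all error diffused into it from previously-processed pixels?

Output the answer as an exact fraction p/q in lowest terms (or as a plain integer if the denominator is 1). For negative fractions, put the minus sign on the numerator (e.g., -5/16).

(0,0): OLD=112 → NEW=0, ERR=112
(0,1): OLD=152 → NEW=255, ERR=-103
(0,2): OLD=79/16 → NEW=0, ERR=79/16
(0,3): OLD=25641/256 → NEW=0, ERR=25641/256
(0,4): OLD=556319/4096 → NEW=255, ERR=-488161/4096
(0,5): OLD=1104857/65536 → NEW=0, ERR=1104857/65536
(0,6): OLD=118883055/1048576 → NEW=0, ERR=118883055/1048576
(1,0): OLD=1467/16 → NEW=0, ERR=1467/16
(1,1): OLD=14061/128 → NEW=0, ERR=14061/128
(1,2): OLD=446241/4096 → NEW=0, ERR=446241/4096
(1,3): OLD=1686341/16384 → NEW=0, ERR=1686341/16384
(1,4): OLD=106123719/1048576 → NEW=0, ERR=106123719/1048576
Target (1,4): original=84, with diffused error = 106123719/1048576

Answer: 106123719/1048576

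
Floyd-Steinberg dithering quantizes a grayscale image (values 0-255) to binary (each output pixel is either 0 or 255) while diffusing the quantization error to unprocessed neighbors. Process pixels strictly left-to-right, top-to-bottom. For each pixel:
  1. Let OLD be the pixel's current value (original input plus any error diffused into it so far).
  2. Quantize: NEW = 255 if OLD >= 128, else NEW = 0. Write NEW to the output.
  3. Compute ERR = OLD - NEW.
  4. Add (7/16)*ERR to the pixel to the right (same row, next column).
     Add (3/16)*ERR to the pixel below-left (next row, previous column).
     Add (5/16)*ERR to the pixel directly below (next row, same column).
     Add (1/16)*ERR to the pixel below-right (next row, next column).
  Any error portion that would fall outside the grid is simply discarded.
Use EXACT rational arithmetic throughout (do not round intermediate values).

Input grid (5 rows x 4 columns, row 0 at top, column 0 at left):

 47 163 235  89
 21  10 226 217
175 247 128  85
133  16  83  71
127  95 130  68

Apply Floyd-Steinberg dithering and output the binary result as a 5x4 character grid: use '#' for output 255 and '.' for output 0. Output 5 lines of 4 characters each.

Answer: .##.
..##
##..
..#.
#.#.

Derivation:
(0,0): OLD=47 → NEW=0, ERR=47
(0,1): OLD=2937/16 → NEW=255, ERR=-1143/16
(0,2): OLD=52159/256 → NEW=255, ERR=-13121/256
(0,3): OLD=272697/4096 → NEW=0, ERR=272697/4096
(1,0): OLD=5707/256 → NEW=0, ERR=5707/256
(1,1): OLD=-18931/2048 → NEW=0, ERR=-18931/2048
(1,2): OLD=14021905/65536 → NEW=255, ERR=-2689775/65536
(1,3): OLD=227169351/1048576 → NEW=255, ERR=-40217529/1048576
(2,0): OLD=5905887/32768 → NEW=255, ERR=-2449953/32768
(2,1): OLD=215061637/1048576 → NEW=255, ERR=-52325243/1048576
(2,2): OLD=179459961/2097152 → NEW=0, ERR=179459961/2097152
(2,3): OLD=3620098357/33554432 → NEW=0, ERR=3620098357/33554432
(3,0): OLD=1682401519/16777216 → NEW=0, ERR=1682401519/16777216
(3,1): OLD=14938421617/268435456 → NEW=0, ERR=14938421617/268435456
(3,2): OLD=649392710287/4294967296 → NEW=255, ERR=-445823950193/4294967296
(3,3): OLD=4442712145513/68719476736 → NEW=0, ERR=4442712145513/68719476736
(4,0): OLD=724868232963/4294967296 → NEW=255, ERR=-370348427517/4294967296
(4,1): OLD=2112103982473/34359738368 → NEW=0, ERR=2112103982473/34359738368
(4,2): OLD=153992423720553/1099511627776 → NEW=255, ERR=-126383041362327/1099511627776
(4,3): OLD=552873401875631/17592186044416 → NEW=0, ERR=552873401875631/17592186044416
Row 0: .##.
Row 1: ..##
Row 2: ##..
Row 3: ..#.
Row 4: #.#.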